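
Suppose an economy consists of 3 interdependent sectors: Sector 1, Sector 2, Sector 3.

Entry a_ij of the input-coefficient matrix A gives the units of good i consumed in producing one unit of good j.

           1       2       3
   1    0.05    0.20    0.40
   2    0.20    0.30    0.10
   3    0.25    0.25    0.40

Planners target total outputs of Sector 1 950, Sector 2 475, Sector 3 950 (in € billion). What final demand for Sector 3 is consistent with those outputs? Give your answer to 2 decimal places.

I − A =
  [   0.95    -0.20    -0.40]
  [  -0.20     0.70    -0.10]
  [  -0.25    -0.25     0.60]
d = (I − A) x:
  d_1 = (+0.95)·950 + (-0.20)·475 + (-0.40)·950 = 427.50
  d_2 = (-0.20)·950 + (+0.70)·475 + (-0.10)·950 = 47.50
  d_3 = (-0.25)·950 + (-0.25)·475 + (+0.60)·950 = 213.75

d_3 = 213.75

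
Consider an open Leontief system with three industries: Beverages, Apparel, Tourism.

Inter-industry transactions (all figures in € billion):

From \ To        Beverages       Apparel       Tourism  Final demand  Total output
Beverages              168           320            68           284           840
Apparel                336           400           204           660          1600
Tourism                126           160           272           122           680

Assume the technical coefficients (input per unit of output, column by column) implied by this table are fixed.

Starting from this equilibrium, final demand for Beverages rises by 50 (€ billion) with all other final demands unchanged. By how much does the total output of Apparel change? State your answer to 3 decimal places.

Technical coefficients a_ij = z_ij / X_j:
  a_BB = 168/840 = 0.20, a_AB = 336/840 = 0.40, a_TB = 126/840 = 0.15
  a_BA = 320/1600 = 0.20, a_AA = 400/1600 = 0.25, a_TA = 160/1600 = 0.10
  a_BT = 68/680 = 0.10, a_AT = 204/680 = 0.30, a_TT = 272/680 = 0.40
I − A =
  [   0.80    -0.20    -0.10]
  [  -0.40     0.75    -0.30]
  [  -0.15    -0.10     0.60]
Cofactors of I−A, C_ij = (−1)^(i+j)·(minor ij) (rows/columns in the sector order above):
  C_11 = (0.75)(0.60) − (-0.30)(-0.10) = 0.4200
  C_12 = −[(-0.40)(0.60) − (-0.30)(-0.15)] = 0.2850
  C_13 = (-0.40)(-0.10) − (0.75)(-0.15) = 0.1525
  C_21 = −[(-0.20)(0.60) − (-0.10)(-0.10)] = 0.1300
  C_22 = (0.80)(0.60) − (-0.10)(-0.15) = 0.4650
  C_23 = −[(0.80)(-0.10) − (-0.20)(-0.15)] = 0.1100
  C_31 = (-0.20)(-0.30) − (-0.10)(0.75) = 0.1350
  C_32 = −[(0.80)(-0.30) − (-0.10)(-0.40)] = 0.2800
  C_33 = (0.80)(0.75) − (-0.20)(-0.40) = 0.5200
det(I−A) = Σ_j (I−A)_1j·C_1j = (0.80)(0.4200) + (-0.20)(0.2850) + (-0.10)(0.1525) = 0.26375
adj(I−A) = Cᵀ =
  [ 0.4200   0.1300   0.1350]
  [ 0.2850   0.4650   0.2800]
  [ 0.1525   0.1100   0.5200]
(I − A)⁻¹ = adj(I−A) / det(I−A) ≈
  [   1.5924     0.4929     0.5118]
  [   1.0806     1.7630     1.0616]
  [   0.5782     0.4171     1.9716]
Δx = (I − A)⁻¹ Δd with Δd having +50 in the Beverages component and 0 elsewhere.
So Δx_A = L_AB · (+50), where L_AB = adj(I−A)_AB / det(I−A) = 0.2850 / 0.26375.
Δx_A = 0.2850 × (+50) / 0.26375 = 14.25 / 0.26375 ≈ 54.028.

Δx_A = 54.028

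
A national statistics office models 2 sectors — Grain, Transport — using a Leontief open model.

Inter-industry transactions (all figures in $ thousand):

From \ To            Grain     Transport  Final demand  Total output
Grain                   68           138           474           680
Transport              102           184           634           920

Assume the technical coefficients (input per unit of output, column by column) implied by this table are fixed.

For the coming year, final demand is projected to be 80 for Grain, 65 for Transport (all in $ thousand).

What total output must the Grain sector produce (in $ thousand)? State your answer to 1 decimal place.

x_1 = 105.7

Technical coefficients a_ij = z_ij / X_j:
  a_11 = 68/680 = 0.10, a_21 = 102/680 = 0.15
  a_12 = 138/920 = 0.15, a_22 = 184/920 = 0.20
I − A =
  [   0.90    -0.15]
  [  -0.15     0.80]
det(I−A) = (0.90)(0.80) − (-0.15)(-0.15) = 0.6975
adj(I−A) = [[0.80, 0.15], [0.15, 0.90]]
(I − A)⁻¹ = adj(I−A) / det(I−A) ≈
  [   1.1470     0.2151]
  [   0.2151     1.2903]
x = (I − A)⁻¹ d = adj(I−A)·d / det(I−A), with det(I−A) = 0.6975:
  x_1 = (0.80·80 + 0.15·65) / 0.6975 = 73.75 / 0.6975 ≈ 105.7
  x_2 = (0.15·80 + 0.90·65) / 0.6975 = 70.50 / 0.6975 ≈ 101.1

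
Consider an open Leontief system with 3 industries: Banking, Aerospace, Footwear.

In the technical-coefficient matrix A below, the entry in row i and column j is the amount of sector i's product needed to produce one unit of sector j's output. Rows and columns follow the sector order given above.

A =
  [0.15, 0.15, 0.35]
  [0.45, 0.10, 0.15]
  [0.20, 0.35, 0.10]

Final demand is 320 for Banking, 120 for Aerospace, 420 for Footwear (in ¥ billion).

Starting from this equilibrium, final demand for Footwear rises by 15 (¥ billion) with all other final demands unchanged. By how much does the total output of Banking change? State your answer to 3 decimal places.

I − A =
  [   0.85    -0.15    -0.35]
  [  -0.45     0.90    -0.15]
  [  -0.20    -0.35     0.90]
Cofactors of I−A, C_ij = (−1)^(i+j)·(minor ij) (rows/columns in the sector order above):
  C_11 = (0.90)(0.90) − (-0.15)(-0.35) = 0.7575
  C_12 = −[(-0.45)(0.90) − (-0.15)(-0.20)] = 0.4350
  C_13 = (-0.45)(-0.35) − (0.90)(-0.20) = 0.3375
  C_21 = −[(-0.15)(0.90) − (-0.35)(-0.35)] = 0.2575
  C_22 = (0.85)(0.90) − (-0.35)(-0.20) = 0.6950
  C_23 = −[(0.85)(-0.35) − (-0.15)(-0.20)] = 0.3275
  C_31 = (-0.15)(-0.15) − (-0.35)(0.90) = 0.3375
  C_32 = −[(0.85)(-0.15) − (-0.35)(-0.45)] = 0.2850
  C_33 = (0.85)(0.90) − (-0.15)(-0.45) = 0.6975
det(I−A) = Σ_j (I−A)_1j·C_1j = (0.85)(0.7575) + (-0.15)(0.4350) + (-0.35)(0.3375) = 0.4605
adj(I−A) = Cᵀ =
  [ 0.7575   0.2575   0.3375]
  [ 0.4350   0.6950   0.2850]
  [ 0.3375   0.3275   0.6975]
(I − A)⁻¹ = adj(I−A) / det(I−A) ≈
  [   1.6450     0.5592     0.7329]
  [   0.9446     1.5092     0.6189]
  [   0.7329     0.7112     1.5147]
Δx = (I − A)⁻¹ Δd with Δd having +15 in the Footwear component and 0 elsewhere.
So Δx_1 = L_13 · (+15), where L_13 = adj(I−A)_13 / det(I−A) = 0.3375 / 0.4605.
Δx_1 = 0.3375 × (+15) / 0.4605 = 5.0625 / 0.4605 ≈ 10.993.

Δx_1 = 10.993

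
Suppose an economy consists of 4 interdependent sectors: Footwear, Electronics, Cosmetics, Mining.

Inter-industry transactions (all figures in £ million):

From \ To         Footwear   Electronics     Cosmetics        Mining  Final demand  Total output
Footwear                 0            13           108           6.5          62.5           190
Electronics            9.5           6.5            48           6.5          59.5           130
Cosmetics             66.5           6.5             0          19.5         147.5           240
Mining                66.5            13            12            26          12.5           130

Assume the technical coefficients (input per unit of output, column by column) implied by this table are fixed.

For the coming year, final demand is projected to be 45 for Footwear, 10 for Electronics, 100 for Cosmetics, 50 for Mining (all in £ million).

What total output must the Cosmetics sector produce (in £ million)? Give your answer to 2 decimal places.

Technical coefficients a_ij = z_ij / X_j:
  a_FF = 0/190 = 0.00, a_EF = 9.5/190 = 0.05, a_CF = 66.5/190 = 0.35, a_MF = 66.5/190 = 0.35
  a_FE = 13/130 = 0.10, a_EE = 6.5/130 = 0.05, a_CE = 6.5/130 = 0.05, a_ME = 13/130 = 0.10
  a_FC = 108/240 = 0.45, a_EC = 48/240 = 0.20, a_CC = 0/240 = 0.00, a_MC = 12/240 = 0.05
  a_FM = 6.5/130 = 0.05, a_EM = 6.5/130 = 0.05, a_CM = 19.5/130 = 0.15, a_MM = 26/130 = 0.20
I − A =
  [   1.00    -0.10    -0.45    -0.05]
  [  -0.05     0.95    -0.20    -0.05]
  [  -0.35    -0.05     1.00    -0.15]
  [  -0.35    -0.10    -0.05     0.80]
Compute the cofactors C_ij = (−1)^(i+j)·(3×3 minor ij) of I−A; the adjugate is their transpose:
adj(I−A) = Cᵀ =
  [ 0.736750   0.109125   0.359375   0.120250]
  [ 0.124500   0.624500   0.185000   0.081500]
  [ 0.317750   0.089125   0.732375   0.162750]
  [ 0.357750   0.131375   0.226125   0.777250]
det(I−A) = Σ_j (I−A)_1j·C_1j = (1.00)(0.736750) + (-0.10)(0.124500) + (-0.45)(0.317750) + (-0.05)(0.357750) = 0.563425
(I − A)⁻¹ = adj(I−A) / det(I−A) ≈
  [   1.3076     0.1937     0.6378     0.2134]
  [   0.2210     1.1084     0.3283     0.1447]
  [   0.5640     0.1582     1.2999     0.2889]
  [   0.6350     0.2332     0.4013     1.3795]
x = (I − A)⁻¹ d = adj(I−A)·d / det(I−A), with det(I−A) = 0.563425:
  x_F = (0.736750·45 + 0.109125·10 + 0.359375·100 + 0.120250·50) / 0.563425 = 76.195 / 0.563425 ≈ 135.24
  x_E = (0.124500·45 + 0.624500·10 + 0.185000·100 + 0.081500·50) / 0.563425 = 34.4225 / 0.563425 ≈ 61.10
  x_C = (0.317750·45 + 0.089125·10 + 0.732375·100 + 0.162750·50) / 0.563425 = 96.565 / 0.563425 ≈ 171.39
  x_M = (0.357750·45 + 0.131375·10 + 0.226125·100 + 0.777250·50) / 0.563425 = 78.8875 / 0.563425 ≈ 140.01

x_C = 171.39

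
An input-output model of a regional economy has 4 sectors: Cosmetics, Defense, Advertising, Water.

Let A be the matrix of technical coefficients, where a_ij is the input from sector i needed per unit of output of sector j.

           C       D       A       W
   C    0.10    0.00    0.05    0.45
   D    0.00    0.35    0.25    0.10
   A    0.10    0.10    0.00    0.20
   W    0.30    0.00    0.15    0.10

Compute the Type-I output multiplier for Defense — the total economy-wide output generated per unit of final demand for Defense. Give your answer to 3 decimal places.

m_D = 1.848

I − A =
  [   0.90     0.00    -0.05    -0.45]
  [   0.00     0.65    -0.25    -0.10]
  [  -0.10    -0.10     1.00    -0.20]
  [  -0.30     0.00    -0.15     0.90]
Compute the cofactors C_ij = (−1)^(i+j)·(3×3 minor ij) of I−A; the adjugate is their transpose:
adj(I−A) = Cᵀ =
  [ 0.541500   0.011250   0.073125   0.288250]
  [ 0.069000   0.633750   0.183750   0.145750]
  [ 0.100500   0.067500   0.438750   0.155250]
  [ 0.197250   0.015000   0.097500   0.559250]
det(I−A) = Σ_j (I−A)_1j·C_1j = (0.90)(0.541500) + (0.00)(0.069000) + (-0.05)(0.100500) + (-0.45)(0.197250) = 0.3935625
(I − A)⁻¹ = adj(I−A) / det(I−A) ≈
  [   1.3759     0.0286     0.1858     0.7324]
  [   0.1753     1.6103     0.4669     0.3703]
  [   0.2554     0.1715     1.1148     0.3945]
  [   0.5012     0.0381     0.2477     1.4210]
The output multiplier for sector j is the column-j sum of the Leontief inverse (I − A)⁻¹ = adj(I−A) / det(I−A).
Column D of adj(I−A): (0.011250, 0.633750, 0.067500, 0.015000); det(I−A) = 0.3935625.
m_D = (0.011250 + 0.633750 + 0.067500 + 0.015000) / 0.3935625 = 0.7275 / 0.3935625 ≈ 1.848.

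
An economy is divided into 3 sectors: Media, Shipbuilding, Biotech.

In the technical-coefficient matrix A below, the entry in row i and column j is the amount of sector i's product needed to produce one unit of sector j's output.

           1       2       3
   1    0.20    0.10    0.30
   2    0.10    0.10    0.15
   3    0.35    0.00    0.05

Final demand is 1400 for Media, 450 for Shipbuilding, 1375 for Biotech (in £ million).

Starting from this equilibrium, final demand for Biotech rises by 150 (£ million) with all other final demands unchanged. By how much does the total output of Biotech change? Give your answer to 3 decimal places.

I − A =
  [   0.80    -0.10    -0.30]
  [  -0.10     0.90    -0.15]
  [  -0.35     0.00     0.95]
Cofactors of I−A, C_ij = (−1)^(i+j)·(minor ij) (rows/columns in the sector order above):
  C_11 = (0.90)(0.95) − (-0.15)(0.00) = 0.8550
  C_12 = −[(-0.10)(0.95) − (-0.15)(-0.35)] = 0.1475
  C_13 = (-0.10)(0.00) − (0.90)(-0.35) = 0.3150
  C_21 = −[(-0.10)(0.95) − (-0.30)(0.00)] = 0.0950
  C_22 = (0.80)(0.95) − (-0.30)(-0.35) = 0.6550
  C_23 = −[(0.80)(0.00) − (-0.10)(-0.35)] = 0.0350
  C_31 = (-0.10)(-0.15) − (-0.30)(0.90) = 0.2850
  C_32 = −[(0.80)(-0.15) − (-0.30)(-0.10)] = 0.1500
  C_33 = (0.80)(0.90) − (-0.10)(-0.10) = 0.7100
det(I−A) = Σ_j (I−A)_1j·C_1j = (0.80)(0.8550) + (-0.10)(0.1475) + (-0.30)(0.3150) = 0.57475
adj(I−A) = Cᵀ =
  [ 0.8550   0.0950   0.2850]
  [ 0.1475   0.6550   0.1500]
  [ 0.3150   0.0350   0.7100]
(I − A)⁻¹ = adj(I−A) / det(I−A) ≈
  [   1.4876     0.1653     0.4959]
  [   0.2566     1.1396     0.2610]
  [   0.5481     0.0609     1.2353]
Δx = (I − A)⁻¹ Δd with Δd having +150 in the Biotech component and 0 elsewhere.
So Δx_3 = L_33 · (+150), where L_33 = adj(I−A)_33 / det(I−A) = 0.7100 / 0.57475.
Δx_3 = 0.7100 × (+150) / 0.57475 = 106.50 / 0.57475 ≈ 185.298.

Δx_3 = 185.298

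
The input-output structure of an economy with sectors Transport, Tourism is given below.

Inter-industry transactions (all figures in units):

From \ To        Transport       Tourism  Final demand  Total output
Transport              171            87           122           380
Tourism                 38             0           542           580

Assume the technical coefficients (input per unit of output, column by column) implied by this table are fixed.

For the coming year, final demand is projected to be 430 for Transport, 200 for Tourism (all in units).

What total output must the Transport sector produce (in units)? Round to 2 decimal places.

Technical coefficients a_ij = z_ij / X_j:
  a_11 = 171/380 = 0.45, a_21 = 38/380 = 0.10
  a_12 = 87/580 = 0.15, a_22 = 0/580 = 0.00
I − A =
  [   0.55    -0.15]
  [  -0.10     1.00]
det(I−A) = (0.55)(1.00) − (-0.15)(-0.10) = 0.5350
adj(I−A) = [[1.00, 0.15], [0.10, 0.55]]
(I − A)⁻¹ = adj(I−A) / det(I−A) ≈
  [   1.8692     0.2804]
  [   0.1869     1.0280]
x = (I − A)⁻¹ d = adj(I−A)·d / det(I−A), with det(I−A) = 0.5350:
  x_1 = (1.00·430 + 0.15·200) / 0.5350 = 460.00 / 0.5350 ≈ 859.81
  x_2 = (0.10·430 + 0.55·200) / 0.5350 = 153.00 / 0.5350 ≈ 285.98

x_1 = 859.81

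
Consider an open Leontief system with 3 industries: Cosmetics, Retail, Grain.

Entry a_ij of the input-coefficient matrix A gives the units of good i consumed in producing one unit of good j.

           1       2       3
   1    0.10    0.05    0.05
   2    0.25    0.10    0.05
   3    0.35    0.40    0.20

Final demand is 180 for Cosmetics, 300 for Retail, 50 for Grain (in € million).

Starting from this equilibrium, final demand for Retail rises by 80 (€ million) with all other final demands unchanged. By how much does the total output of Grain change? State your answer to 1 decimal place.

I − A =
  [   0.90    -0.05    -0.05]
  [  -0.25     0.90    -0.05]
  [  -0.35    -0.40     0.80]
Cofactors of I−A, C_ij = (−1)^(i+j)·(minor ij) (rows/columns in the sector order above):
  C_11 = (0.90)(0.80) − (-0.05)(-0.40) = 0.7000
  C_12 = −[(-0.25)(0.80) − (-0.05)(-0.35)] = 0.2175
  C_13 = (-0.25)(-0.40) − (0.90)(-0.35) = 0.4150
  C_21 = −[(-0.05)(0.80) − (-0.05)(-0.40)] = 0.0600
  C_22 = (0.90)(0.80) − (-0.05)(-0.35) = 0.7025
  C_23 = −[(0.90)(-0.40) − (-0.05)(-0.35)] = 0.3775
  C_31 = (-0.05)(-0.05) − (-0.05)(0.90) = 0.0475
  C_32 = −[(0.90)(-0.05) − (-0.05)(-0.25)] = 0.0575
  C_33 = (0.90)(0.90) − (-0.05)(-0.25) = 0.7975
det(I−A) = Σ_j (I−A)_1j·C_1j = (0.90)(0.7000) + (-0.05)(0.2175) + (-0.05)(0.4150) = 0.598375
adj(I−A) = Cᵀ =
  [ 0.7000   0.0600   0.0475]
  [ 0.2175   0.7025   0.0575]
  [ 0.4150   0.3775   0.7975]
(I − A)⁻¹ = adj(I−A) / det(I−A) ≈
  [   1.1698     0.1003     0.0794]
  [   0.3635     1.1740     0.0961]
  [   0.6935     0.6309     1.3328]
Δx = (I − A)⁻¹ Δd with Δd having +80 in the Retail component and 0 elsewhere.
So Δx_3 = L_32 · (+80), where L_32 = adj(I−A)_32 / det(I−A) = 0.3775 / 0.598375.
Δx_3 = 0.3775 × (+80) / 0.598375 = 30.20 / 0.598375 ≈ 50.5.

Δx_3 = 50.5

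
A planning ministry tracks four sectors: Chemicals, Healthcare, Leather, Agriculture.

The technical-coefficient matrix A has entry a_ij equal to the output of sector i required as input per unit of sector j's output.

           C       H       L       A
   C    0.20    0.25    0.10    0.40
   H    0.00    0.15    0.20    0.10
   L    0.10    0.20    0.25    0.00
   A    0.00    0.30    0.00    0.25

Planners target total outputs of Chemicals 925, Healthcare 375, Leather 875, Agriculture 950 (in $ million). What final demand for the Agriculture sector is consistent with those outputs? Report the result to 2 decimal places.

d_A = 600.00

I − A =
  [   0.80    -0.25    -0.10    -0.40]
  [   0.00     0.85    -0.20    -0.10]
  [  -0.10    -0.20     0.75     0.00]
  [   0.00    -0.30     0.00     0.75]
d = (I − A) x:
  d_C = (+0.80)·925 + (-0.25)·375 + (-0.10)·875 + (-0.40)·950 = 178.75
  d_H = (+0.00)·925 + (+0.85)·375 + (-0.20)·875 + (-0.10)·950 = 48.75
  d_L = (-0.10)·925 + (-0.20)·375 + (+0.75)·875 + (+0.00)·950 = 488.75
  d_A = (+0.00)·925 + (-0.30)·375 + (+0.00)·875 + (+0.75)·950 = 600.00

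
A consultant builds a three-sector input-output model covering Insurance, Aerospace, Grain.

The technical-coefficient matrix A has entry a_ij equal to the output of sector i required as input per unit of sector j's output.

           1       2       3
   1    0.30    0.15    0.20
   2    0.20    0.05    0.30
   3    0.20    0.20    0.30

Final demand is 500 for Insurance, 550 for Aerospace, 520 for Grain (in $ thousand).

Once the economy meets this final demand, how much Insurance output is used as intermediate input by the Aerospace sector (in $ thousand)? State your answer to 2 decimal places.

I − A =
  [   0.70    -0.15    -0.20]
  [  -0.20     0.95    -0.30]
  [  -0.20    -0.20     0.70]
Cofactors of I−A, C_ij = (−1)^(i+j)·(minor ij) (rows/columns in the sector order above):
  C_11 = (0.95)(0.70) − (-0.30)(-0.20) = 0.6050
  C_12 = −[(-0.20)(0.70) − (-0.30)(-0.20)] = 0.2000
  C_13 = (-0.20)(-0.20) − (0.95)(-0.20) = 0.2300
  C_21 = −[(-0.15)(0.70) − (-0.20)(-0.20)] = 0.1450
  C_22 = (0.70)(0.70) − (-0.20)(-0.20) = 0.4500
  C_23 = −[(0.70)(-0.20) − (-0.15)(-0.20)] = 0.1700
  C_31 = (-0.15)(-0.30) − (-0.20)(0.95) = 0.2350
  C_32 = −[(0.70)(-0.30) − (-0.20)(-0.20)] = 0.2500
  C_33 = (0.70)(0.95) − (-0.15)(-0.20) = 0.6350
det(I−A) = Σ_j (I−A)_1j·C_1j = (0.70)(0.6050) + (-0.15)(0.2000) + (-0.20)(0.2300) = 0.3475
adj(I−A) = Cᵀ =
  [ 0.6050   0.1450   0.2350]
  [ 0.2000   0.4500   0.2500]
  [ 0.2300   0.1700   0.6350]
(I − A)⁻¹ = adj(I−A) / det(I−A) ≈
  [   1.7410     0.4173     0.6763]
  [   0.5755     1.2950     0.7194]
  [   0.6619     0.4892     1.8273]
First solve x = (I − A)⁻¹ d = adj(I−A)·d / det(I−A); in particular x_2 = (0.2000·500 + 0.4500·550 + 0.2500·520) / 0.3475 = 477.50 / 0.3475 ≈ 1374.1007.
Intermediate flow from 1 to 2: z_12 = a_12 · x_2 = 0.15 × 477.50 / 0.3475 = 71.625 / 0.3475 ≈ 206.12.

z_12 = 206.12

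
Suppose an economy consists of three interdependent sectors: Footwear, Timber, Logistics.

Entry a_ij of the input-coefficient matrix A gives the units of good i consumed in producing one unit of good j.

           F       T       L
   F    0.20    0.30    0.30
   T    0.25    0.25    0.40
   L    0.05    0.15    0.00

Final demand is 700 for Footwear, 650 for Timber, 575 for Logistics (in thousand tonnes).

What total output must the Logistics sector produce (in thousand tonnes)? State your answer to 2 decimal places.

x_L = 985.79

I − A =
  [   0.80    -0.30    -0.30]
  [  -0.25     0.75    -0.40]
  [  -0.05    -0.15     1.00]
Cofactors of I−A, C_ij = (−1)^(i+j)·(minor ij) (rows/columns in the sector order above):
  C_11 = (0.75)(1.00) − (-0.40)(-0.15) = 0.6900
  C_12 = −[(-0.25)(1.00) − (-0.40)(-0.05)] = 0.2700
  C_13 = (-0.25)(-0.15) − (0.75)(-0.05) = 0.0750
  C_21 = −[(-0.30)(1.00) − (-0.30)(-0.15)] = 0.3450
  C_22 = (0.80)(1.00) − (-0.30)(-0.05) = 0.7850
  C_23 = −[(0.80)(-0.15) − (-0.30)(-0.05)] = 0.1350
  C_31 = (-0.30)(-0.40) − (-0.30)(0.75) = 0.3450
  C_32 = −[(0.80)(-0.40) − (-0.30)(-0.25)] = 0.3950
  C_33 = (0.80)(0.75) − (-0.30)(-0.25) = 0.5250
det(I−A) = Σ_j (I−A)_1j·C_1j = (0.80)(0.6900) + (-0.30)(0.2700) + (-0.30)(0.0750) = 0.4485
adj(I−A) = Cᵀ =
  [ 0.6900   0.3450   0.3450]
  [ 0.2700   0.7850   0.3950]
  [ 0.0750   0.1350   0.5250]
(I − A)⁻¹ = adj(I−A) / det(I−A) ≈
  [   1.5385     0.7692     0.7692]
  [   0.6020     1.7503     0.8807]
  [   0.1672     0.3010     1.1706]
x = (I − A)⁻¹ d = adj(I−A)·d / det(I−A), with det(I−A) = 0.4485:
  x_F = (0.6900·700 + 0.3450·650 + 0.3450·575) / 0.4485 = 905.625 / 0.4485 ≈ 2019.23
  x_T = (0.2700·700 + 0.7850·650 + 0.3950·575) / 0.4485 = 926.375 / 0.4485 ≈ 2065.50
  x_L = (0.0750·700 + 0.1350·650 + 0.5250·575) / 0.4485 = 442.125 / 0.4485 ≈ 985.79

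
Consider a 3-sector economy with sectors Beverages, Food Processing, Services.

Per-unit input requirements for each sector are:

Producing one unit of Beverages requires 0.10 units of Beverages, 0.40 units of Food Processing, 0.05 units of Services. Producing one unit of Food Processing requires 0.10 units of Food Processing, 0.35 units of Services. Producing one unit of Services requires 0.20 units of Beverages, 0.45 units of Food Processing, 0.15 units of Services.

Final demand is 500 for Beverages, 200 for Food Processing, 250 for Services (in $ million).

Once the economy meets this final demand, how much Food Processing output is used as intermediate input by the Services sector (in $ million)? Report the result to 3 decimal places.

I − A =
  [   0.90     0.00    -0.20]
  [  -0.40     0.90    -0.45]
  [  -0.05    -0.35     0.85]
Cofactors of I−A, C_ij = (−1)^(i+j)·(minor ij) (rows/columns in the sector order above):
  C_11 = (0.90)(0.85) − (-0.45)(-0.35) = 0.6075
  C_12 = −[(-0.40)(0.85) − (-0.45)(-0.05)] = 0.3625
  C_13 = (-0.40)(-0.35) − (0.90)(-0.05) = 0.1850
  C_21 = −[(0.00)(0.85) − (-0.20)(-0.35)] = 0.0700
  C_22 = (0.90)(0.85) − (-0.20)(-0.05) = 0.7550
  C_23 = −[(0.90)(-0.35) − (0.00)(-0.05)] = 0.3150
  C_31 = (0.00)(-0.45) − (-0.20)(0.90) = 0.1800
  C_32 = −[(0.90)(-0.45) − (-0.20)(-0.40)] = 0.4850
  C_33 = (0.90)(0.90) − (0.00)(-0.40) = 0.8100
det(I−A) = Σ_j (I−A)_1j·C_1j = (0.90)(0.6075) + (0.00)(0.3625) + (-0.20)(0.1850) = 0.50975
adj(I−A) = Cᵀ =
  [ 0.6075   0.0700   0.1800]
  [ 0.3625   0.7550   0.4850]
  [ 0.1850   0.3150   0.8100]
(I − A)⁻¹ = adj(I−A) / det(I−A) ≈
  [   1.1918     0.1373     0.3531]
  [   0.7111     1.4811     0.9514]
  [   0.3629     0.6179     1.5890]
First solve x = (I − A)⁻¹ d = adj(I−A)·d / det(I−A); in particular x_S = (0.1850·500 + 0.3150·200 + 0.8100·250) / 0.50975 = 358.00 / 0.50975 ≈ 702.30505.
Intermediate flow from F to S: z_FS = a_FS · x_S = 0.45 × 358.00 / 0.50975 = 161.10 / 0.50975 ≈ 316.037.

z_FS = 316.037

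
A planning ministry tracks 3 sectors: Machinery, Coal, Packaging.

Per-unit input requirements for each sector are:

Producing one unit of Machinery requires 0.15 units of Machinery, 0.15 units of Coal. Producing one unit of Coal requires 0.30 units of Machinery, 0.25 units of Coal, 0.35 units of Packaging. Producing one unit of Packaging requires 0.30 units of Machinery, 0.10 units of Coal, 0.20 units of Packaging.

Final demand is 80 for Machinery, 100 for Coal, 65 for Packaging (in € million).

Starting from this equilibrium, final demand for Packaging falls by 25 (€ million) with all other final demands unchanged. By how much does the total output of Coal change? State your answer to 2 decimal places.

I − A =
  [   0.85    -0.30    -0.30]
  [  -0.15     0.75    -0.10]
  [   0.00    -0.35     0.80]
Cofactors of I−A, C_ij = (−1)^(i+j)·(minor ij) (rows/columns in the sector order above):
  C_11 = (0.75)(0.80) − (-0.10)(-0.35) = 0.5650
  C_12 = −[(-0.15)(0.80) − (-0.10)(0.00)] = 0.1200
  C_13 = (-0.15)(-0.35) − (0.75)(0.00) = 0.0525
  C_21 = −[(-0.30)(0.80) − (-0.30)(-0.35)] = 0.3450
  C_22 = (0.85)(0.80) − (-0.30)(0.00) = 0.6800
  C_23 = −[(0.85)(-0.35) − (-0.30)(0.00)] = 0.2975
  C_31 = (-0.30)(-0.10) − (-0.30)(0.75) = 0.2550
  C_32 = −[(0.85)(-0.10) − (-0.30)(-0.15)] = 0.1300
  C_33 = (0.85)(0.75) − (-0.30)(-0.15) = 0.5925
det(I−A) = Σ_j (I−A)_1j·C_1j = (0.85)(0.5650) + (-0.30)(0.1200) + (-0.30)(0.0525) = 0.4285
adj(I−A) = Cᵀ =
  [ 0.5650   0.3450   0.2550]
  [ 0.1200   0.6800   0.1300]
  [ 0.0525   0.2975   0.5925]
(I − A)⁻¹ = adj(I−A) / det(I−A) ≈
  [   1.3186     0.8051     0.5951]
  [   0.2800     1.5869     0.3034]
  [   0.1225     0.6943     1.3827]
Δx = (I − A)⁻¹ Δd with Δd having -25 in the Packaging component and 0 elsewhere.
So Δx_C = L_CP · (-25), where L_CP = adj(I−A)_CP / det(I−A) = 0.1300 / 0.4285.
Δx_C = 0.1300 × (-25) / 0.4285 = -3.25 / 0.4285 ≈ -7.58.

Δx_C = -7.58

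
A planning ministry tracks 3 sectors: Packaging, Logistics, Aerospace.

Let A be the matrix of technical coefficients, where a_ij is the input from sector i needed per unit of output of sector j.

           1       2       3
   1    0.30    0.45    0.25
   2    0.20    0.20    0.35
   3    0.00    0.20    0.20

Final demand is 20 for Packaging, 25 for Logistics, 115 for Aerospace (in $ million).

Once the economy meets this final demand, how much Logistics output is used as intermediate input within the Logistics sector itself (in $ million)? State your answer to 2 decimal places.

I − A =
  [   0.70    -0.45    -0.25]
  [  -0.20     0.80    -0.35]
  [   0.00    -0.20     0.80]
Cofactors of I−A, C_ij = (−1)^(i+j)·(minor ij) (rows/columns in the sector order above):
  C_11 = (0.80)(0.80) − (-0.35)(-0.20) = 0.5700
  C_12 = −[(-0.20)(0.80) − (-0.35)(0.00)] = 0.1600
  C_13 = (-0.20)(-0.20) − (0.80)(0.00) = 0.0400
  C_21 = −[(-0.45)(0.80) − (-0.25)(-0.20)] = 0.4100
  C_22 = (0.70)(0.80) − (-0.25)(0.00) = 0.5600
  C_23 = −[(0.70)(-0.20) − (-0.45)(0.00)] = 0.1400
  C_31 = (-0.45)(-0.35) − (-0.25)(0.80) = 0.3575
  C_32 = −[(0.70)(-0.35) − (-0.25)(-0.20)] = 0.2950
  C_33 = (0.70)(0.80) − (-0.45)(-0.20) = 0.4700
det(I−A) = Σ_j (I−A)_1j·C_1j = (0.70)(0.5700) + (-0.45)(0.1600) + (-0.25)(0.0400) = 0.3170
adj(I−A) = Cᵀ =
  [ 0.5700   0.4100   0.3575]
  [ 0.1600   0.5600   0.2950]
  [ 0.0400   0.1400   0.4700]
(I − A)⁻¹ = adj(I−A) / det(I−A) ≈
  [   1.7981     1.2934     1.1278]
  [   0.5047     1.7666     0.9306]
  [   0.1262     0.4416     1.4826]
First solve x = (I − A)⁻¹ d = adj(I−A)·d / det(I−A); in particular x_2 = (0.1600·20 + 0.5600·25 + 0.2950·115) / 0.3170 = 51.125 / 0.3170 ≈ 161.2776.
Intermediate flow from 2 to 2: z_22 = a_22 · x_2 = 0.20 × 51.125 / 0.3170 = 10.225 / 0.3170 ≈ 32.26.

z_22 = 32.26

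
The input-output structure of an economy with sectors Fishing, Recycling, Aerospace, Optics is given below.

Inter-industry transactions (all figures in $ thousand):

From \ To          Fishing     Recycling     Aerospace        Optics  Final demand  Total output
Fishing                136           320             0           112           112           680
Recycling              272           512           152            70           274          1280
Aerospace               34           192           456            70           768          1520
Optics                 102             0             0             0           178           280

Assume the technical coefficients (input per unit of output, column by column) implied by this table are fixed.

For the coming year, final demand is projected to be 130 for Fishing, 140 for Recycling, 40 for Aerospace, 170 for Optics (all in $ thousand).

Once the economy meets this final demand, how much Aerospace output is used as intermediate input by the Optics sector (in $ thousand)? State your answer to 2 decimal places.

Technical coefficients a_ij = z_ij / X_j:
  a_11 = 136/680 = 0.20, a_21 = 272/680 = 0.40, a_31 = 34/680 = 0.05, a_41 = 102/680 = 0.15
  a_12 = 320/1280 = 0.25, a_22 = 512/1280 = 0.40, a_32 = 192/1280 = 0.15, a_42 = 0/1280 = 0.00
  a_13 = 0/1520 = 0.00, a_23 = 152/1520 = 0.10, a_33 = 456/1520 = 0.30, a_43 = 0/1520 = 0.00
  a_14 = 112/280 = 0.40, a_24 = 70/280 = 0.25, a_34 = 70/280 = 0.25, a_44 = 0/280 = 0.00
I − A =
  [   0.80    -0.25     0.00    -0.40]
  [  -0.40     0.60    -0.10    -0.25]
  [  -0.05    -0.15     0.70    -0.25]
  [  -0.15     0.00     0.00     1.00]
Compute the cofactors C_ij = (−1)^(i+j)·(3×3 minor ij) of I−A; the adjugate is their transpose:
adj(I−A) = Cᵀ =
  [ 0.405000   0.175000   0.025000   0.212000]
  [ 0.315000   0.518000   0.074000   0.274000]
  [ 0.118125   0.132875   0.334625   0.164125]
  [ 0.060750   0.026250   0.003750   0.252750]
det(I−A) = Σ_j (I−A)_1j·C_1j = (0.80)(0.405000) + (-0.25)(0.315000) + (0.00)(0.118125) + (-0.40)(0.060750) = 0.22095
(I − A)⁻¹ = adj(I−A) / det(I−A) ≈
  [   1.8330     0.7920     0.1131     0.9595]
  [   1.4257     2.3444     0.3349     1.2401]
  [   0.5346     0.6014     1.5145     0.7428]
  [   0.2749     0.1188     0.0170     1.1439]
First solve x = (I − A)⁻¹ d = adj(I−A)·d / det(I−A); in particular x_4 = (0.060750·130 + 0.026250·140 + 0.003750·40 + 0.252750·170) / 0.22095 = 54.69 / 0.22095 ≈ 247.5221.
Intermediate flow from 3 to 4: z_34 = a_34 · x_4 = 0.25 × 54.69 / 0.22095 = 13.6725 / 0.22095 ≈ 61.88.

z_34 = 61.88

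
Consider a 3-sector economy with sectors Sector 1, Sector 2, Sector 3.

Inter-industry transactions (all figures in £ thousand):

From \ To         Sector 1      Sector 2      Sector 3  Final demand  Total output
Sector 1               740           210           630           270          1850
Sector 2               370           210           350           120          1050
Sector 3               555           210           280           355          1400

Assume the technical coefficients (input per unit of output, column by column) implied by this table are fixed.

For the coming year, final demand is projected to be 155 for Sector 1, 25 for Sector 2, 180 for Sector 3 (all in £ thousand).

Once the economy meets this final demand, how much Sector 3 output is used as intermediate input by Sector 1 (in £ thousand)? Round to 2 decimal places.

z_31 = 284.25

Technical coefficients a_ij = z_ij / X_j:
  a_11 = 740/1850 = 0.40, a_21 = 370/1850 = 0.20, a_31 = 555/1850 = 0.30
  a_12 = 210/1050 = 0.20, a_22 = 210/1050 = 0.20, a_32 = 210/1050 = 0.20
  a_13 = 630/1400 = 0.45, a_23 = 350/1400 = 0.25, a_33 = 280/1400 = 0.20
I − A =
  [   0.60    -0.20    -0.45]
  [  -0.20     0.80    -0.25]
  [  -0.30    -0.20     0.80]
Cofactors of I−A, C_ij = (−1)^(i+j)·(minor ij) (rows/columns in the sector order above):
  C_11 = (0.80)(0.80) − (-0.25)(-0.20) = 0.5900
  C_12 = −[(-0.20)(0.80) − (-0.25)(-0.30)] = 0.2350
  C_13 = (-0.20)(-0.20) − (0.80)(-0.30) = 0.2800
  C_21 = −[(-0.20)(0.80) − (-0.45)(-0.20)] = 0.2500
  C_22 = (0.60)(0.80) − (-0.45)(-0.30) = 0.3450
  C_23 = −[(0.60)(-0.20) − (-0.20)(-0.30)] = 0.1800
  C_31 = (-0.20)(-0.25) − (-0.45)(0.80) = 0.4100
  C_32 = −[(0.60)(-0.25) − (-0.45)(-0.20)] = 0.2400
  C_33 = (0.60)(0.80) − (-0.20)(-0.20) = 0.4400
det(I−A) = Σ_j (I−A)_1j·C_1j = (0.60)(0.5900) + (-0.20)(0.2350) + (-0.45)(0.2800) = 0.1810
adj(I−A) = Cᵀ =
  [ 0.5900   0.2500   0.4100]
  [ 0.2350   0.3450   0.2400]
  [ 0.2800   0.1800   0.4400]
(I − A)⁻¹ = adj(I−A) / det(I−A) ≈
  [   3.2597     1.3812     2.2652]
  [   1.2983     1.9061     1.3260]
  [   1.5470     0.9945     2.4309]
First solve x = (I − A)⁻¹ d = adj(I−A)·d / det(I−A); in particular x_1 = (0.5900·155 + 0.2500·25 + 0.4100·180) / 0.1810 = 171.50 / 0.1810 ≈ 947.5138.
Intermediate flow from 3 to 1: z_31 = a_31 · x_1 = 0.30 × 171.50 / 0.1810 = 51.45 / 0.1810 ≈ 284.25.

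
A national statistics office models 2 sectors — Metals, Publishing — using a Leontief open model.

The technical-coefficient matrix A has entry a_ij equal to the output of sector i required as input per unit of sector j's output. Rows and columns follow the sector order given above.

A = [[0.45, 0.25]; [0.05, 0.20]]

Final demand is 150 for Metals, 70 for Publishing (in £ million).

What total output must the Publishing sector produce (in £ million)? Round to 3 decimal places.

I − A =
  [   0.55    -0.25]
  [  -0.05     0.80]
det(I−A) = (0.55)(0.80) − (-0.25)(-0.05) = 0.4275
adj(I−A) = [[0.80, 0.25], [0.05, 0.55]]
(I − A)⁻¹ = adj(I−A) / det(I−A) ≈
  [   1.8713     0.5848]
  [   0.1170     1.2865]
x = (I − A)⁻¹ d = adj(I−A)·d / det(I−A), with det(I−A) = 0.4275:
  x_M = (0.80·150 + 0.25·70) / 0.4275 = 137.50 / 0.4275 ≈ 321.637
  x_P = (0.05·150 + 0.55·70) / 0.4275 = 46.00 / 0.4275 ≈ 107.602

x_P = 107.602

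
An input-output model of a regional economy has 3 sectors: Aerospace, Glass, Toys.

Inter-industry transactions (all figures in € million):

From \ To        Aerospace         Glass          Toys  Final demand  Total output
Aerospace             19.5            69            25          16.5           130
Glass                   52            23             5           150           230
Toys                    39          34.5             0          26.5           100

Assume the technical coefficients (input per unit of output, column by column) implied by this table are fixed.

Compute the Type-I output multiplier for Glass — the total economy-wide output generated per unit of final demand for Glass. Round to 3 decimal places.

Technical coefficients a_ij = z_ij / X_j:
  a_11 = 19.5/130 = 0.15, a_21 = 52/130 = 0.40, a_31 = 39/130 = 0.30
  a_12 = 69/230 = 0.30, a_22 = 23/230 = 0.10, a_32 = 34.5/230 = 0.15
  a_13 = 25/100 = 0.25, a_23 = 5/100 = 0.05, a_33 = 0/100 = 0.00
I − A =
  [   0.85    -0.30    -0.25]
  [  -0.40     0.90    -0.05]
  [  -0.30    -0.15     1.00]
Cofactors of I−A, C_ij = (−1)^(i+j)·(minor ij) (rows/columns in the sector order above):
  C_11 = (0.90)(1.00) − (-0.05)(-0.15) = 0.8925
  C_12 = −[(-0.40)(1.00) − (-0.05)(-0.30)] = 0.4150
  C_13 = (-0.40)(-0.15) − (0.90)(-0.30) = 0.3300
  C_21 = −[(-0.30)(1.00) − (-0.25)(-0.15)] = 0.3375
  C_22 = (0.85)(1.00) − (-0.25)(-0.30) = 0.7750
  C_23 = −[(0.85)(-0.15) − (-0.30)(-0.30)] = 0.2175
  C_31 = (-0.30)(-0.05) − (-0.25)(0.90) = 0.2400
  C_32 = −[(0.85)(-0.05) − (-0.25)(-0.40)] = 0.1425
  C_33 = (0.85)(0.90) − (-0.30)(-0.40) = 0.6450
det(I−A) = Σ_j (I−A)_1j·C_1j = (0.85)(0.8925) + (-0.30)(0.4150) + (-0.25)(0.3300) = 0.551625
adj(I−A) = Cᵀ =
  [ 0.8925   0.3375   0.2400]
  [ 0.4150   0.7750   0.1425]
  [ 0.3300   0.2175   0.6450]
(I − A)⁻¹ = adj(I−A) / det(I−A) ≈
  [   1.6179     0.6118     0.4351]
  [   0.7523     1.4049     0.2583]
  [   0.5982     0.3943     1.1693]
The output multiplier for sector j is the column-j sum of the Leontief inverse (I − A)⁻¹ = adj(I−A) / det(I−A).
Column 2 of adj(I−A): (0.3375, 0.7750, 0.2175); det(I−A) = 0.551625.
m_2 = (0.3375 + 0.7750 + 0.2175) / 0.551625 = 1.33 / 0.551625 ≈ 2.411.

m_2 = 2.411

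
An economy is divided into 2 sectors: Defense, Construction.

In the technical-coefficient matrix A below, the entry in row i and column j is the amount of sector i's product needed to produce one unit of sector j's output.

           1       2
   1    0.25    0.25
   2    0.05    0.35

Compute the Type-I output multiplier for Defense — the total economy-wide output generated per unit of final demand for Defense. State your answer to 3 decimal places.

I − A =
  [   0.75    -0.25]
  [  -0.05     0.65]
det(I−A) = (0.75)(0.65) − (-0.25)(-0.05) = 0.4750
adj(I−A) = [[0.65, 0.25], [0.05, 0.75]]
(I − A)⁻¹ = adj(I−A) / det(I−A) ≈
  [   1.3684     0.5263]
  [   0.1053     1.5789]
The output multiplier for sector j is the column-j sum of the Leontief inverse (I − A)⁻¹ = adj(I−A) / det(I−A).
Column 1 of adj(I−A): (0.65, 0.05); det(I−A) = 0.4750.
m_1 = (0.65 + 0.05) / 0.4750 = 0.70 / 0.4750 ≈ 1.474.

m_1 = 1.474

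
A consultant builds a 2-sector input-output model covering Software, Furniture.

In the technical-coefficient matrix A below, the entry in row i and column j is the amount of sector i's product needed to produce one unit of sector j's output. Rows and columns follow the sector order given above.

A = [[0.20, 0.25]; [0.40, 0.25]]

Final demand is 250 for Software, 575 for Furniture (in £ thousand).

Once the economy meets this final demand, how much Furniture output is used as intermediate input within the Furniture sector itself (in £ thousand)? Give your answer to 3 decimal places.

I − A =
  [   0.80    -0.25]
  [  -0.40     0.75]
det(I−A) = (0.80)(0.75) − (-0.25)(-0.40) = 0.5000
adj(I−A) = [[0.75, 0.25], [0.40, 0.80]]
(I − A)⁻¹ = adj(I−A) / det(I−A) ≈
  [   1.5000     0.5000]
  [   0.8000     1.6000]
First solve x = (I − A)⁻¹ d = adj(I−A)·d / det(I−A); in particular x_2 = (0.40·250 + 0.80·575) / 0.5000 = 560.00 / 0.5000 = 1120.00000.
Intermediate flow from 2 to 2: z_22 = a_22 · x_2 = 0.25 × 560.00 / 0.5000 = 140.00 / 0.5000 = 280.000.

z_22 = 280.000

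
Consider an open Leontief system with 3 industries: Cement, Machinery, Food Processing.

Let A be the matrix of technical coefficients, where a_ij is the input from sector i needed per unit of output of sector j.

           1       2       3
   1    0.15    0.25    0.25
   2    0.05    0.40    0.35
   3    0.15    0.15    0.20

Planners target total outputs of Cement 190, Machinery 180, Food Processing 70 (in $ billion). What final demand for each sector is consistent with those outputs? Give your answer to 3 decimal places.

I − A =
  [   0.85    -0.25    -0.25]
  [  -0.05     0.60    -0.35]
  [  -0.15    -0.15     0.80]
d = (I − A) x:
  d_1 = (+0.85)·190 + (-0.25)·180 + (-0.25)·70 = 99.000
  d_2 = (-0.05)·190 + (+0.60)·180 + (-0.35)·70 = 74.000
  d_3 = (-0.15)·190 + (-0.15)·180 + (+0.80)·70 = 0.500

d_1 = 99.000, d_2 = 74.000, d_3 = 0.500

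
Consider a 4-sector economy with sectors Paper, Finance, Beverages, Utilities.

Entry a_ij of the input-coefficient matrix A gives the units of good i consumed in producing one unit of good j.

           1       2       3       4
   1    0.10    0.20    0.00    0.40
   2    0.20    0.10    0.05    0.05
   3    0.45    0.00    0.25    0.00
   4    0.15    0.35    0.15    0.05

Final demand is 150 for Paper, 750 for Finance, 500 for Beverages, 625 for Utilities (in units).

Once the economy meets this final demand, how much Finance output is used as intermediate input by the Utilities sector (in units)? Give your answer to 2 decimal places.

z_24 = 74.93

I − A =
  [   0.90    -0.20     0.00    -0.40]
  [  -0.20     0.90    -0.05    -0.05]
  [  -0.45     0.00     0.75     0.00]
  [  -0.15    -0.35    -0.15     0.95]
Compute the cofactors C_ij = (−1)^(i+j)·(3×3 minor ij) of I−A; the adjugate is their transpose:
adj(I−A) = Cᵀ =
  [ 0.628125   0.247500   0.072000   0.277500]
  [ 0.172875   0.569250   0.058500   0.102750]
  [ 0.376875   0.148500   0.632250   0.166500]
  [ 0.222375   0.272250   0.132750   0.573000]
det(I−A) = Σ_j (I−A)_1j·C_1j = (0.90)(0.628125) + (-0.20)(0.172875) + (0.00)(0.376875) + (-0.40)(0.222375) = 0.4417875
(I − A)⁻¹ = adj(I−A) / det(I−A) ≈
  [   1.4218     0.5602     0.1630     0.6281]
  [   0.3913     1.2885     0.1324     0.2326]
  [   0.8531     0.3361     1.4311     0.3769]
  [   0.5034     0.6162     0.3005     1.2970]
First solve x = (I − A)⁻¹ d = adj(I−A)·d / det(I−A); in particular x_4 = (0.222375·150 + 0.272250·750 + 0.132750·500 + 0.573000·625) / 0.4417875 = 662.04375 / 0.4417875 ≈ 1498.5570.
Intermediate flow from 2 to 4: z_24 = a_24 · x_4 = 0.05 × 662.04375 / 0.4417875 = 33.1021875 / 0.4417875 ≈ 74.93.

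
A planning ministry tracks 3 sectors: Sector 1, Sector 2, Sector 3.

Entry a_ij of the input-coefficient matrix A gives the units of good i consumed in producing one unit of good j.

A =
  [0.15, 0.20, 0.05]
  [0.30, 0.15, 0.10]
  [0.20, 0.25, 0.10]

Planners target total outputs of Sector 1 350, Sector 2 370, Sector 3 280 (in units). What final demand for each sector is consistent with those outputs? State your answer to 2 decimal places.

d_1 = 209.50, d_2 = 181.50, d_3 = 89.50

I − A =
  [   0.85    -0.20    -0.05]
  [  -0.30     0.85    -0.10]
  [  -0.20    -0.25     0.90]
d = (I − A) x:
  d_1 = (+0.85)·350 + (-0.20)·370 + (-0.05)·280 = 209.50
  d_2 = (-0.30)·350 + (+0.85)·370 + (-0.10)·280 = 181.50
  d_3 = (-0.20)·350 + (-0.25)·370 + (+0.90)·280 = 89.50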